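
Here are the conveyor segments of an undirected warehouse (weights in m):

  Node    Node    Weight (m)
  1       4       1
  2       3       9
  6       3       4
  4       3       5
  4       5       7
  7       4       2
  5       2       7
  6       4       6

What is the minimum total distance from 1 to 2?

Candidate routes:
1 - 4 - 3 - 2: 1+5+9 = 15
1 - 4 - 6 - 3 - 2: 1+6+4+9 = 20
Cheapest is 1 - 4 - 3 - 2 at 15 m.

15 m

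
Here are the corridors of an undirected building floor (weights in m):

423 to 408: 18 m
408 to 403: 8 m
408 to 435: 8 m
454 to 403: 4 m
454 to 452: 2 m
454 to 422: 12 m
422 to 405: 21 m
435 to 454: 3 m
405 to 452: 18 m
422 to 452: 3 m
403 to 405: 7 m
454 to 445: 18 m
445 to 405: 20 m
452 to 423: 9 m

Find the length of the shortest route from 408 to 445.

Settle nodes by increasing distance from 408:
408: 0
403: 8  (via 408)
435: 8  (via 408)
454: 11  (via 435)
452: 13  (via 454)
405: 15  (via 403)
422: 16  (via 452)
423: 18  (via 408)
445: 29  (via 454)
Shortest route: 408 → 435 → 454 → 445 = 29 m.

29 m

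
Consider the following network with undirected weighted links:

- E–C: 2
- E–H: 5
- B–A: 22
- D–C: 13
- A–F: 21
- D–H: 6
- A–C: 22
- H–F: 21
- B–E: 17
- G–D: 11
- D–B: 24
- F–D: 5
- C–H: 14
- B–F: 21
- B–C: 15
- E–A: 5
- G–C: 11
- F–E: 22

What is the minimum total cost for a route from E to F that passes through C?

20

Shortest E→C: E–C = 2
Shortest C→F: C–D–F = 18
Total via C: 2 + 18 = 20.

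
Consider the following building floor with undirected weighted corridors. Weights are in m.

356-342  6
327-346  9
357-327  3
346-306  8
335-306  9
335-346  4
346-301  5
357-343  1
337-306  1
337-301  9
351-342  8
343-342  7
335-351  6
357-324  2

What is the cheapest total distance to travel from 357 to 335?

16 m

Enumerating some paths:
357 → 343 → 342 → 351 → 335: 1+7+8+6 = 22
357 → 327 → 346 → 306 → 335: 3+9+8+9 = 29
357 → 327 → 346 → 335: 3+9+4 = 16
The minimum is 16 m via 357 → 327 → 346 → 335.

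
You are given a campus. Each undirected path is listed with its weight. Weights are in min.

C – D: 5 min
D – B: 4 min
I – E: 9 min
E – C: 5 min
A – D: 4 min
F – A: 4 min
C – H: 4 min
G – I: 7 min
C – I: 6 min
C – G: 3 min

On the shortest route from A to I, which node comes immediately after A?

D

Compare a few routes:
A - D - C - G - I: 4+5+3+7 = 19
A - D - C - I: 4+5+6 = 15
The minimum is 15 min via A - D - C - I.
So from A the first move is to D.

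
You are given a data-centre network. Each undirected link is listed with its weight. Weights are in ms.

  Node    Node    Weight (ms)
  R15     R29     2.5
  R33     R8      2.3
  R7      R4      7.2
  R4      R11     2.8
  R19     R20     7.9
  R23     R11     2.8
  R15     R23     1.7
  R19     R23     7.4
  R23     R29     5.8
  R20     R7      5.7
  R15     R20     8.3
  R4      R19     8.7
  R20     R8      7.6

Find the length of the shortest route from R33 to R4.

Candidate routes:
R33 → R8 → R20 → R15 → R23 → R11 → R4: 2.3+7.6+8.3+1.7+2.8+2.8 = 25.5
R33 → R8 → R20 → R19 → R4: 2.3+7.6+7.9+8.7 = 26.5
R33 → R8 → R20 → R7 → R4: 2.3+7.6+5.7+7.2 = 22.8
The minimum is 22.8 ms via R33 → R8 → R20 → R7 → R4.

22.8 ms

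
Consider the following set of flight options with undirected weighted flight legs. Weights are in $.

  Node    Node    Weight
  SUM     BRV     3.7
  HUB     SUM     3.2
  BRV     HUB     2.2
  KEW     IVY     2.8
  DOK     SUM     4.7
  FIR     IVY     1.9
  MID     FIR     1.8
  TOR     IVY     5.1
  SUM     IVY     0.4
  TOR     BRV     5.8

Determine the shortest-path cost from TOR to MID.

$8.8

Compare a few routes:
TOR - IVY - FIR - MID: 5.1+1.9+1.8 = 8.8
TOR - BRV - SUM - IVY - FIR - MID: 5.8+3.7+0.4+1.9+1.8 = 13.6
The minimum is $8.8 via TOR - IVY - FIR - MID.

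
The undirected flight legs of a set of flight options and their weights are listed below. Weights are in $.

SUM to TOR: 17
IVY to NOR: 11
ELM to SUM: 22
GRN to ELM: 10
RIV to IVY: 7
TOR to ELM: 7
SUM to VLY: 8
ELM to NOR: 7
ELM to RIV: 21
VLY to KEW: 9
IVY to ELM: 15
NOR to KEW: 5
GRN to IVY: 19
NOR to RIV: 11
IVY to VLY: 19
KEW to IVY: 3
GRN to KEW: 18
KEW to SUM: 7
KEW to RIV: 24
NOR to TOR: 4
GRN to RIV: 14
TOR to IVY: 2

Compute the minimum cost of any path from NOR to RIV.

$11

Enumerating some paths:
NOR → IVY → RIV: 11+7 = 18
NOR → KEW → IVY → RIV: 5+3+7 = 15
NOR → RIV: 11 = 11
NOR → TOR → IVY → RIV: 4+2+7 = 13
The minimum is $11 via NOR → RIV.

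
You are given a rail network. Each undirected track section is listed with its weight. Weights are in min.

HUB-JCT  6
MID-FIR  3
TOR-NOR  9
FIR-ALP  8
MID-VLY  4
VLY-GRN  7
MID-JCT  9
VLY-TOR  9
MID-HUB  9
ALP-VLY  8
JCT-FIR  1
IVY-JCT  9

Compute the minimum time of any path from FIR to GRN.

14 min

Running Dijkstra from FIR:
FIR: 0
JCT: 1  (via FIR)
MID: 3  (via FIR)
VLY: 7  (via MID)
HUB: 7  (via JCT)
ALP: 8  (via FIR)
IVY: 10  (via JCT)
GRN: 14  (via VLY)
Shortest route: FIR → MID → VLY → GRN = 14 min.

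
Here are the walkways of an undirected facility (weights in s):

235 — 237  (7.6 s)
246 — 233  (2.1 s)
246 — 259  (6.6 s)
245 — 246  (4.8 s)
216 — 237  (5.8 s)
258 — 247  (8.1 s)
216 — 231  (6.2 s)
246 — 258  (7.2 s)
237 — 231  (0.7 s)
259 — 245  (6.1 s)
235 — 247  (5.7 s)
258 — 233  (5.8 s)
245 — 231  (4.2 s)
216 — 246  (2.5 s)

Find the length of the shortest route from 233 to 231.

10.8 s

Enumerating some paths:
233 → 246 → 216 → 231: 2.1+2.5+6.2 = 10.8
233 → 246 → 245 → 231: 2.1+4.8+4.2 = 11.1
The minimum is 10.8 s via 233 → 246 → 216 → 231.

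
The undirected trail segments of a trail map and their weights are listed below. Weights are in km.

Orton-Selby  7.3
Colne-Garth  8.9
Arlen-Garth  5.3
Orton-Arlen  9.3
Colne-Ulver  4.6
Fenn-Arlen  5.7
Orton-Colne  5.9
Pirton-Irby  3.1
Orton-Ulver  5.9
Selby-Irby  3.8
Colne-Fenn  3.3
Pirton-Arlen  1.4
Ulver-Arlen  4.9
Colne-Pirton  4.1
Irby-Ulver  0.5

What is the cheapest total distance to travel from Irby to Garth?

Enumerating some paths:
Irby–Pirton–Arlen–Garth: 3.1+1.4+5.3 = 9.8
Irby–Ulver–Arlen–Garth: 0.5+4.9+5.3 = 10.7
The minimum is 9.8 km via Irby–Pirton–Arlen–Garth.

9.8 km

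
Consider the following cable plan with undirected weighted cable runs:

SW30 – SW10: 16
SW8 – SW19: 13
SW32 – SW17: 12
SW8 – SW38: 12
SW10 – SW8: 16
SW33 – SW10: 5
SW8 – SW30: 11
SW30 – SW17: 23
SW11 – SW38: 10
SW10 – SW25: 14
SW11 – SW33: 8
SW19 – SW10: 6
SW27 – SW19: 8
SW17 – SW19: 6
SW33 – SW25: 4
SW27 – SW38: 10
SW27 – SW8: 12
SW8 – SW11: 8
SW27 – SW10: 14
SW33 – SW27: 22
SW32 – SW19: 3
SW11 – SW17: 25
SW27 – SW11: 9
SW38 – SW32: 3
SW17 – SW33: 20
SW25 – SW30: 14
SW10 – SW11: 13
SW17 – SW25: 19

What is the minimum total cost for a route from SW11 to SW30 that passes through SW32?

38

Best SW11 to SW32: SW11–SW38–SW32 costing 13
Shortest SW32→SW30: SW32–SW19–SW10–SW30 = 25
Total via SW32: 13 + 25 = 38.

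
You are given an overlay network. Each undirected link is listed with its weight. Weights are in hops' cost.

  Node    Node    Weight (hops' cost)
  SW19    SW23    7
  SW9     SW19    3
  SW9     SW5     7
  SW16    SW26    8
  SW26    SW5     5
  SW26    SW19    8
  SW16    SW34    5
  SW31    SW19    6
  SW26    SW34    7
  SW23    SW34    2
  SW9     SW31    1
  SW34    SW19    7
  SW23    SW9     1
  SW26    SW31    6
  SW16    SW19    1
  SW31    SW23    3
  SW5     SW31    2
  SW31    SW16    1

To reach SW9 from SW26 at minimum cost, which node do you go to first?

SW31

Candidate routes:
SW26 - SW16 - SW31 - SW9: 8+1+1 = 10
SW26 - SW31 - SW9: 6+1 = 7
SW26 - SW31 - SW23 - SW9: 6+3+1 = 10
SW26 - SW5 - SW31 - SW9: 5+2+1 = 8
The minimum is 7 hops' cost via SW26 - SW31 - SW9.
So from SW26 the first move is to SW31.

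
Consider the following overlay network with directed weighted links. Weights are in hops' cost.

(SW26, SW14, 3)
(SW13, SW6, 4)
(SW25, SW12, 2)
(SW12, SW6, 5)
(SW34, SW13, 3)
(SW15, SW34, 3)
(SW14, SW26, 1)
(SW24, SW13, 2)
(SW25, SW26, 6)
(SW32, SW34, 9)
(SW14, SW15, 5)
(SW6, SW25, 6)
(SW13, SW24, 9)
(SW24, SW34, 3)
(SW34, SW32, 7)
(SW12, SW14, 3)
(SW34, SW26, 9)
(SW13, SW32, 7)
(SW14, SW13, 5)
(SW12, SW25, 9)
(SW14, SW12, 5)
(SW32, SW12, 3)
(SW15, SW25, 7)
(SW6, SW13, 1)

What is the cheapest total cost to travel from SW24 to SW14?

15 hops' cost

Running Dijkstra from SW24:
SW24: 0
SW13: 2  (via SW24)
SW34: 3  (via SW24)
SW6: 6  (via SW13)
SW32: 9  (via SW13)
SW12: 12  (via SW32)
SW26: 12  (via SW34)
SW25: 12  (via SW6)
SW14: 15  (via SW12)
Shortest route: SW24 → SW13 → SW32 → SW12 → SW14 = 15 hops' cost.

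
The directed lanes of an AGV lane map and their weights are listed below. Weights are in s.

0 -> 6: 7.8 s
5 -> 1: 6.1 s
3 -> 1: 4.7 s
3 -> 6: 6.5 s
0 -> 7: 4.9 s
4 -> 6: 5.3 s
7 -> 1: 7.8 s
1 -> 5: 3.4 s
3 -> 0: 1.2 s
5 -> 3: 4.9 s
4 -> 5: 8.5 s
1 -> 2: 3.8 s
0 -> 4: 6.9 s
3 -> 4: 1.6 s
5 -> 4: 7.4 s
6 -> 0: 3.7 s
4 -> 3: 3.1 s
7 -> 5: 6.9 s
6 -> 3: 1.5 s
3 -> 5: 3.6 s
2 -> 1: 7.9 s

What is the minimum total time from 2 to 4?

17.8 s

Running Dijkstra from 2:
2: 0
1: 7.9  (via 2)
5: 11.3  (via 1)
3: 16.2  (via 5)
0: 17.4  (via 3)
4: 17.8  (via 3)
Shortest route: 2–1–5–3–4 = 17.8 s.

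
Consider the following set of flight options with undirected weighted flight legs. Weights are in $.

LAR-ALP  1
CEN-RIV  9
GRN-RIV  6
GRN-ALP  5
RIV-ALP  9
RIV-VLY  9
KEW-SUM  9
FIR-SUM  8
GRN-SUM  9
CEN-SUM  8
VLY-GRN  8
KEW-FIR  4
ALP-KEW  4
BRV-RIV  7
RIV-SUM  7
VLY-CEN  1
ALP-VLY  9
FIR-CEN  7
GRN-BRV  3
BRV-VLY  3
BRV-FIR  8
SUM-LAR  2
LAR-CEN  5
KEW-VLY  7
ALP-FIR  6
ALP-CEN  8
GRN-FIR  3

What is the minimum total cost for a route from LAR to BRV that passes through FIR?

Best LAR to FIR: LAR → ALP → FIR costing 7
Best FIR to BRV: FIR → GRN → BRV costing 6
Total via FIR: 7 + 6 = $13.

$13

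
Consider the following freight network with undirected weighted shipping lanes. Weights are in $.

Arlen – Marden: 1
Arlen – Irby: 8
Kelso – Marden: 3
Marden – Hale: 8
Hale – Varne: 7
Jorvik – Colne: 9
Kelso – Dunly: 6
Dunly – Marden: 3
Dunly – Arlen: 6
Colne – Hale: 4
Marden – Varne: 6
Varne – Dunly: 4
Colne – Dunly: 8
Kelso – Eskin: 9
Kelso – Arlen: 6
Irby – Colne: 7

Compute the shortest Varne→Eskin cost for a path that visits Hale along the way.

Best Varne to Hale: Varne–Hale costing 7
Best Hale to Eskin: Hale–Marden–Kelso–Eskin costing 20
Total via Hale: 7 + 20 = $27.

$27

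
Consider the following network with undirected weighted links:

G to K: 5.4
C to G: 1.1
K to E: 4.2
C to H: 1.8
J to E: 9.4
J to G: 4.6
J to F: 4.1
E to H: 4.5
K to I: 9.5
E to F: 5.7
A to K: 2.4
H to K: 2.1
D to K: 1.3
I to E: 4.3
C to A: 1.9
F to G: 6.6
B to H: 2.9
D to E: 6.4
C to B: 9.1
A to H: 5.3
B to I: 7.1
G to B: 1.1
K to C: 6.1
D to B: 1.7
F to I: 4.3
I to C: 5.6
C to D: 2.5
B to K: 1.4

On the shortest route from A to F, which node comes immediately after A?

C

Enumerating some paths:
A - C - I - F: 1.9+5.6+4.3 = 11.8
A - C - G - F: 1.9+1.1+6.6 = 9.6
A - C - G - J - F: 1.9+1.1+4.6+4.1 = 11.7
A - K - B - G - F: 2.4+1.4+1.1+6.6 = 11.5
The minimum is 9.6 via A - C - G - F.
So from A the first move is to C.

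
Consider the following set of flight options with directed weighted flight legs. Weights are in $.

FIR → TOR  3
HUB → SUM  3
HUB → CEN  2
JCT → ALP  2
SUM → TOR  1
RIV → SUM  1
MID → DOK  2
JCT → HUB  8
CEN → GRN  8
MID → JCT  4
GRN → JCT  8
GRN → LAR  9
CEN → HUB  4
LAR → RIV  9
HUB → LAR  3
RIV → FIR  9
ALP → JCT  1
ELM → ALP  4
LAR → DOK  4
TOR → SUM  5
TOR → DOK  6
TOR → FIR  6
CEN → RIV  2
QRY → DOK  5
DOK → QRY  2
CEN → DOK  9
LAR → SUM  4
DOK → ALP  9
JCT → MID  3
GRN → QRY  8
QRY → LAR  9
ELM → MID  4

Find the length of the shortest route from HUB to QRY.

$9

Shortest distances from HUB:
HUB: 0
CEN: 2  (via HUB)
SUM: 3  (via HUB)
LAR: 3  (via HUB)
TOR: 4  (via SUM)
RIV: 4  (via CEN)
DOK: 7  (via LAR)
QRY: 9  (via DOK)
Shortest route: HUB → LAR → DOK → QRY = $9.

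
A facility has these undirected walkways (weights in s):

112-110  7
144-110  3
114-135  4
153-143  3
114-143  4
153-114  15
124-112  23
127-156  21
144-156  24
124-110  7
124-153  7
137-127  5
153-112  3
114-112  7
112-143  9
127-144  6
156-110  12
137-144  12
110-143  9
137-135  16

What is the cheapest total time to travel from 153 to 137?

Compare a few routes:
153–112–110–144–127–137: 3+7+3+6+5 = 24
153–143–110–144–127–137: 3+9+3+6+5 = 26
153–143–110–144–137: 3+9+3+12 = 27
153–112–110–144–137: 3+7+3+12 = 25
Cheapest is 153–112–110–144–127–137 at 24 s.

24 s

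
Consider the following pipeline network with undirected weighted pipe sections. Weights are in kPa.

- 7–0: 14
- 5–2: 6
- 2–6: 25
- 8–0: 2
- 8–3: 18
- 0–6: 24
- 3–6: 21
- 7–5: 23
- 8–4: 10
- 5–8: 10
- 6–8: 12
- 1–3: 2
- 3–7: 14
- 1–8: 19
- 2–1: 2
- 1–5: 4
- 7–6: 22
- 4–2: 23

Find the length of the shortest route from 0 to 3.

Settle nodes by increasing distance from 0:
0: 0
8: 2  (via 0)
4: 12  (via 8)
5: 12  (via 8)
6: 14  (via 8)
7: 14  (via 0)
1: 16  (via 5)
2: 18  (via 5)
3: 18  (via 1)
Shortest route: 0 → 8 → 5 → 1 → 3 = 18 kPa.

18 kPa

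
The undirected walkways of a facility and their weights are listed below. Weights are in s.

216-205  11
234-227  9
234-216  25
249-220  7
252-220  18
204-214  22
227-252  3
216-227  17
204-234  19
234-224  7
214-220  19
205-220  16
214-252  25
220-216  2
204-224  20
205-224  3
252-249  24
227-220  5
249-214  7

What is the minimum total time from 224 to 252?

Shortest distances from 224:
224: 0
205: 3  (via 224)
234: 7  (via 224)
216: 14  (via 205)
227: 16  (via 234)
220: 16  (via 216)
252: 19  (via 227)
Shortest route: 224–234–227–252 = 19 s.

19 s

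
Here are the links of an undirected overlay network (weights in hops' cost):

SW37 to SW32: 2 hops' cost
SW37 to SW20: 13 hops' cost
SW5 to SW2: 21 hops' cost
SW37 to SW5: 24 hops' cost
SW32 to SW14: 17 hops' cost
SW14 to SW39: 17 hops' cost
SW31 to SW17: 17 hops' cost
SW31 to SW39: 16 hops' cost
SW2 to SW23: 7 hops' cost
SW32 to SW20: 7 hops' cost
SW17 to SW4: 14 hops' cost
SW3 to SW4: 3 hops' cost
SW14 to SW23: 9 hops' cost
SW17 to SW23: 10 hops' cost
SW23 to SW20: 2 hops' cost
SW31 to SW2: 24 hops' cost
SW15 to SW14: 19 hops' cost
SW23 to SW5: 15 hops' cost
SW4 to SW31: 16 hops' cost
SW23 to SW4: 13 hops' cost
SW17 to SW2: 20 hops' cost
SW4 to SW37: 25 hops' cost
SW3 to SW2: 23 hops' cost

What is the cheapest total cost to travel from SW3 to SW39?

35 hops' cost

Shortest distances from SW3:
SW3: 0
SW4: 3  (via SW3)
SW23: 16  (via SW4)
SW17: 17  (via SW4)
SW20: 18  (via SW23)
SW31: 19  (via SW4)
SW2: 23  (via SW3)
SW32: 25  (via SW20)
SW14: 25  (via SW23)
SW37: 27  (via SW32)
SW5: 31  (via SW23)
SW39: 35  (via SW31)
Shortest route: SW3–SW4–SW31–SW39 = 35 hops' cost.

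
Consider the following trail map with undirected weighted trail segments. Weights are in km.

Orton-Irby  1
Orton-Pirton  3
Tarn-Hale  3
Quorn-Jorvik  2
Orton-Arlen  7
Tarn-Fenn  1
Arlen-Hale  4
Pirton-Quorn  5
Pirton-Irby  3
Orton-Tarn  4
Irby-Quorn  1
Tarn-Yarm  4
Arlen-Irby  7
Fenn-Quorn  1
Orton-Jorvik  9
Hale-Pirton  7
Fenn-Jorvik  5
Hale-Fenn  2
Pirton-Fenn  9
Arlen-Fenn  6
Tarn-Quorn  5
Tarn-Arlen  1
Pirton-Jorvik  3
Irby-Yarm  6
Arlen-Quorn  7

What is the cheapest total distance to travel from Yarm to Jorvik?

Shortest distances from Yarm:
Yarm: 0
Tarn: 4  (via Yarm)
Fenn: 5  (via Tarn)
Arlen: 5  (via Tarn)
Irby: 6  (via Yarm)
Quorn: 6  (via Fenn)
Hale: 7  (via Tarn)
Orton: 7  (via Irby)
Jorvik: 8  (via Quorn)
Shortest route: Yarm → Tarn → Fenn → Quorn → Jorvik = 8 km.

8 km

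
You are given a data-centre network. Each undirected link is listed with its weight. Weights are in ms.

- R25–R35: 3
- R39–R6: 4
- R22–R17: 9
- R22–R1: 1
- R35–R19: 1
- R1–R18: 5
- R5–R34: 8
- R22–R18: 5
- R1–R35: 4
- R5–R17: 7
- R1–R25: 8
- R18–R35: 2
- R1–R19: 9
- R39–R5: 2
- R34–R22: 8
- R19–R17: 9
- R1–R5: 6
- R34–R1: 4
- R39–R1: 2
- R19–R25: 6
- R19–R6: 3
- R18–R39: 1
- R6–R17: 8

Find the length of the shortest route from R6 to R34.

Shortest distances from R6:
R6: 0
R19: 3  (via R6)
R35: 4  (via R19)
R39: 4  (via R6)
R18: 5  (via R39)
R1: 6  (via R39)
R5: 6  (via R39)
R25: 7  (via R35)
R22: 7  (via R1)
R17: 8  (via R6)
R34: 10  (via R1)
Shortest route: R6–R39–R1–R34 = 10 ms.

10 ms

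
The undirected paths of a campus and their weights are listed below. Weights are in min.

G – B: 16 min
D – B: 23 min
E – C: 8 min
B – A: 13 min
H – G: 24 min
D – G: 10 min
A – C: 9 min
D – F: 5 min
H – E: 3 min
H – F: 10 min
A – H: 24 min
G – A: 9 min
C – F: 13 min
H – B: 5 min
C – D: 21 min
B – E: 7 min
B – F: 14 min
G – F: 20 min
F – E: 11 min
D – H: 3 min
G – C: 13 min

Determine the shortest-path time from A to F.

Compare a few routes:
A - G - D - F: 9+10+5 = 24
A - C - F: 9+13 = 22
A - B - H - D - F: 13+5+3+5 = 26
Cheapest is A - C - F at 22 min.

22 min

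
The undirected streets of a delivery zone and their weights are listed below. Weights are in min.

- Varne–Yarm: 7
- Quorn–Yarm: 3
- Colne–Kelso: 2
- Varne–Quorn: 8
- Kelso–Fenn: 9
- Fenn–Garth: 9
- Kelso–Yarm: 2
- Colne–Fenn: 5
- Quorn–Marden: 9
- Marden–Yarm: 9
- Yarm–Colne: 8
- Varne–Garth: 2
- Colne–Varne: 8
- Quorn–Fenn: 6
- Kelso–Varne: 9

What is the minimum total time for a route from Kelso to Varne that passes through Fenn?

Shortest Kelso→Fenn: Kelso–Colne–Fenn = 7
Best Fenn to Varne: Fenn–Garth–Varne costing 11
Total via Fenn: 7 + 11 = 18 min.

18 min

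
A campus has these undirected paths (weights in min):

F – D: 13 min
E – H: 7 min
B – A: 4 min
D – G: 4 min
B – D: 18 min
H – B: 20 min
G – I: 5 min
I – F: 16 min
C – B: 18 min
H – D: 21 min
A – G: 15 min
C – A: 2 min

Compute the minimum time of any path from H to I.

Running Dijkstra from H:
H: 0
E: 7  (via H)
B: 20  (via H)
D: 21  (via H)
A: 24  (via B)
G: 25  (via D)
C: 26  (via A)
I: 30  (via G)
Shortest route: H → D → G → I = 30 min.

30 min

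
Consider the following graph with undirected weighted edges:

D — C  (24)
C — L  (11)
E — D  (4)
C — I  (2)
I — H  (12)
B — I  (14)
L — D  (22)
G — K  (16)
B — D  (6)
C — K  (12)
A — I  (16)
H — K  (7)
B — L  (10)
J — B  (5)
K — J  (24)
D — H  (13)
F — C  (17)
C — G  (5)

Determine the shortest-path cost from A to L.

Settle nodes by increasing distance from A:
A: 0
I: 16  (via A)
C: 18  (via I)
G: 23  (via C)
H: 28  (via I)
L: 29  (via C)
Shortest route: A → I → C → L = 29.

29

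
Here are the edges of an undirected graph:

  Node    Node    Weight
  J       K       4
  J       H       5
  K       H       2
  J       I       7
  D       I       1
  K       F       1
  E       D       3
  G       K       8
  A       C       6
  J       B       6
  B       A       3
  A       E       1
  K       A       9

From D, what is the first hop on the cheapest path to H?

I

Enumerating some paths:
D–I–J–H: 1+7+5 = 13
D–I–J–K–H: 1+7+4+2 = 14
Cheapest is D–I–J–H at 13.
So from D the first move is to I.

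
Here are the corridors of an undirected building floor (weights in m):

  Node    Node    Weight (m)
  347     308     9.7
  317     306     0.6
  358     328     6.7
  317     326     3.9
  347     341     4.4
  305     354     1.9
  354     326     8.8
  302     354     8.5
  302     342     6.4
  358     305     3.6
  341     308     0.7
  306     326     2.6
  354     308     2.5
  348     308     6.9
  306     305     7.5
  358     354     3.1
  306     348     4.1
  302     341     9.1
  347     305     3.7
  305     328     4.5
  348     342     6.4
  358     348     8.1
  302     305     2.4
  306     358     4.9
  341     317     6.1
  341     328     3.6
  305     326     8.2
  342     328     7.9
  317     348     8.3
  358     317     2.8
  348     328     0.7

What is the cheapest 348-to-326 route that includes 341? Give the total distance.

Shortest 348→341: 348–328–341 = 4.3
Shortest 341→326: 341–317–306–326 = 9.3
Total via 341: 4.3 + 9.3 = 13.6 m.

13.6 m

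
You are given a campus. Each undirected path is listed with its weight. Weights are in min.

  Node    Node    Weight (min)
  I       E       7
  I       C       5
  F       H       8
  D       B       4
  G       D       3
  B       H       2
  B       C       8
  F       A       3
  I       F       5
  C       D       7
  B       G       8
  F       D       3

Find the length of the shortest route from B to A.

Settle nodes by increasing distance from B:
B: 0
H: 2  (via B)
D: 4  (via B)
F: 7  (via D)
G: 7  (via D)
C: 8  (via B)
A: 10  (via F)
Shortest route: B–D–F–A = 10 min.

10 min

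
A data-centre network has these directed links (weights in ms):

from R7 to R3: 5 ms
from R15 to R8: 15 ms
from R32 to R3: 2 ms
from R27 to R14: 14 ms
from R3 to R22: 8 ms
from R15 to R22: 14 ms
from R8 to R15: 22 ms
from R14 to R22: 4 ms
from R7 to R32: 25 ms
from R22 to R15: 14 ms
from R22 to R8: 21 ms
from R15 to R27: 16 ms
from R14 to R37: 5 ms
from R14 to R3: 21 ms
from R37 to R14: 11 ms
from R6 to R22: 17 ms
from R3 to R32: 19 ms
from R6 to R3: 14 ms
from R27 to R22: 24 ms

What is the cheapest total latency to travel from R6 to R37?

66 ms

Candidate routes:
R6 → R22 → R8 → R15 → R27 → R14 → R37: 17+21+22+16+14+5 = 95
R6 → R3 → R22 → R15 → R27 → R14 → R37: 14+8+14+16+14+5 = 71
R6 → R22 → R15 → R27 → R14 → R37: 17+14+16+14+5 = 66
Cheapest is R6 → R22 → R15 → R27 → R14 → R37 at 66 ms.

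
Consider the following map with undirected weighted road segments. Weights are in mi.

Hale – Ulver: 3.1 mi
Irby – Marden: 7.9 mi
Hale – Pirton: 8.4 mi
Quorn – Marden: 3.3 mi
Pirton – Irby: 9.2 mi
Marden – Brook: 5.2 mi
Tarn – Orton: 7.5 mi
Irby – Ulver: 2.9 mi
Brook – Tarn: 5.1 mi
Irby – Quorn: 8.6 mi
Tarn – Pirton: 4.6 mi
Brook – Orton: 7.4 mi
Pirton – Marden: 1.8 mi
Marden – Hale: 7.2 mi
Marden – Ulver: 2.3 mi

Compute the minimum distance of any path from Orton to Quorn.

Candidate routes:
Orton → Tarn → Brook → Marden → Quorn: 7.5+5.1+5.2+3.3 = 21.1
Orton → Brook → Marden → Quorn: 7.4+5.2+3.3 = 15.9
Orton → Tarn → Pirton → Marden → Quorn: 7.5+4.6+1.8+3.3 = 17.2
The minimum is 15.9 mi via Orton → Brook → Marden → Quorn.

15.9 mi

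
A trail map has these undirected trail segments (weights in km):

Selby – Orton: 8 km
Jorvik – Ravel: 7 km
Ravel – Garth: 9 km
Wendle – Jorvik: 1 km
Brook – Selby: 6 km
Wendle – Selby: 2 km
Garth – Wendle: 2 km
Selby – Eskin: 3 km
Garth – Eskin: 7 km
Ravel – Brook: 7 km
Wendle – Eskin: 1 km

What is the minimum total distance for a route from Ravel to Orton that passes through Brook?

21 km

Best Ravel to Brook: Ravel–Brook costing 7
Shortest Brook→Orton: Brook–Selby–Orton = 14
Total via Brook: 7 + 14 = 21 km.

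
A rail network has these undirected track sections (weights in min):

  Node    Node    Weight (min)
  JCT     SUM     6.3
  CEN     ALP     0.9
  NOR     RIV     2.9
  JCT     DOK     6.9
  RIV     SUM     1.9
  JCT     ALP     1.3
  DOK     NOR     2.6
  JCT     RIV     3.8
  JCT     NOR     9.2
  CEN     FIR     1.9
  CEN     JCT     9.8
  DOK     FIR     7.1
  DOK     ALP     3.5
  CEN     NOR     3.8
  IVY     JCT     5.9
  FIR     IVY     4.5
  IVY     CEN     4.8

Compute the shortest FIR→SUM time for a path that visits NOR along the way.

Best FIR to NOR: FIR → CEN → NOR costing 5.7
Shortest NOR→SUM: NOR → RIV → SUM = 4.8
Total via NOR: 5.7 + 4.8 = 10.5 min.

10.5 min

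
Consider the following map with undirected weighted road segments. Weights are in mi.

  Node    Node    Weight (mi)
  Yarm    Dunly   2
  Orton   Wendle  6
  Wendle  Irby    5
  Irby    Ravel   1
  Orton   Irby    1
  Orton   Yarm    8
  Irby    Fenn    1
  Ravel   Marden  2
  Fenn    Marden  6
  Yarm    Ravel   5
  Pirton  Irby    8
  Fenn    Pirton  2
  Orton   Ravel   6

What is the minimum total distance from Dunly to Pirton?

11 mi

Compare a few routes:
Dunly–Yarm–Orton–Irby–Fenn–Pirton: 2+8+1+1+2 = 14
Dunly–Yarm–Ravel–Irby–Fenn–Pirton: 2+5+1+1+2 = 11
The minimum is 11 mi via Dunly–Yarm–Ravel–Irby–Fenn–Pirton.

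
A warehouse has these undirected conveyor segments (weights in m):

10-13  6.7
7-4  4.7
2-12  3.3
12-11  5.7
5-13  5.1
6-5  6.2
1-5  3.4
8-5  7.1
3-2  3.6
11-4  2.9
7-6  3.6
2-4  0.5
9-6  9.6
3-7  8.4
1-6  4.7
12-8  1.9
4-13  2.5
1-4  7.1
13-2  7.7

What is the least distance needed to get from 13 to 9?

Compare a few routes:
13 - 5 - 6 - 9: 5.1+6.2+9.6 = 20.9
13 - 4 - 7 - 6 - 9: 2.5+4.7+3.6+9.6 = 20.4
The minimum is 20.4 m via 13 - 4 - 7 - 6 - 9.

20.4 m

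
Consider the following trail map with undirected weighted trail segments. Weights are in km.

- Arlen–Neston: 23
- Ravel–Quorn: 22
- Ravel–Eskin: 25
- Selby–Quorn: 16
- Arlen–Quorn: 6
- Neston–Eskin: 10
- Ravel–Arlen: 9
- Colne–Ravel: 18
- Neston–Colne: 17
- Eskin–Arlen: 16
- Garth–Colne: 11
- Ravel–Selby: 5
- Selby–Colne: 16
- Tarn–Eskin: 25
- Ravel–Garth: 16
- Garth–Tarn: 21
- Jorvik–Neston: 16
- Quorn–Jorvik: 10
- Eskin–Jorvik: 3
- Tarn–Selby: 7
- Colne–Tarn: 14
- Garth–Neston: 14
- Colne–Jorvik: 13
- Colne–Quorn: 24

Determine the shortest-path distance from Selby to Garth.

Running Dijkstra from Selby:
Selby: 0
Ravel: 5  (via Selby)
Tarn: 7  (via Selby)
Arlen: 14  (via Ravel)
Colne: 16  (via Selby)
Quorn: 16  (via Selby)
Garth: 21  (via Ravel)
Shortest route: Selby–Ravel–Garth = 21 km.

21 km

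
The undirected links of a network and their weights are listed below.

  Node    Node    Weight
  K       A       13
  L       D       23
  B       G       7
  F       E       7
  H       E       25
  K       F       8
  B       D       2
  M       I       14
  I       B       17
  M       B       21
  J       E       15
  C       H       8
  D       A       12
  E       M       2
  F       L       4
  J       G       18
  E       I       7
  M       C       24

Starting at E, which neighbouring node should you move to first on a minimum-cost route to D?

Enumerating some paths:
E → M → B → D: 2+21+2 = 25
E → F → L → D: 7+4+23 = 34
E → I → B → D: 7+17+2 = 26
The minimum is 25 via E → M → B → D.
So from E the first move is to M.

M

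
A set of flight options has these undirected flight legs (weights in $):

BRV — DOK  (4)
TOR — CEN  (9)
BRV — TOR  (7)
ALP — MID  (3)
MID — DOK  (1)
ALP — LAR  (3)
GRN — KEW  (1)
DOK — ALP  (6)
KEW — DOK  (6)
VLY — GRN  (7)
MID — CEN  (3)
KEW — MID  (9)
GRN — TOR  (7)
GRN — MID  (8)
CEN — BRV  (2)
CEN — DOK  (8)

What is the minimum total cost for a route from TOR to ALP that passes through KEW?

Best TOR to KEW: TOR–GRN–KEW costing 8
Shortest KEW→ALP: KEW–DOK–MID–ALP = 10
Total via KEW: 8 + 10 = $18.

$18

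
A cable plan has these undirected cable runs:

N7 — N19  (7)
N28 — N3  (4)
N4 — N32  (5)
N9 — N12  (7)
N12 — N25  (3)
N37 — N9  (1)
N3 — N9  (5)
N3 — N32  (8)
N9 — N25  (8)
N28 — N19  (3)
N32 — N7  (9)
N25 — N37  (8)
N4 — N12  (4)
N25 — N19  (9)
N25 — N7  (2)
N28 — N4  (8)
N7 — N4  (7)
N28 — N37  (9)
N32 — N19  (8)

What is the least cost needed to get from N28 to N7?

Candidate routes:
N28–N19–N25–N7: 3+9+2 = 14
N28–N19–N7: 3+7 = 10
Cheapest is N28–N19–N7 at 10.

10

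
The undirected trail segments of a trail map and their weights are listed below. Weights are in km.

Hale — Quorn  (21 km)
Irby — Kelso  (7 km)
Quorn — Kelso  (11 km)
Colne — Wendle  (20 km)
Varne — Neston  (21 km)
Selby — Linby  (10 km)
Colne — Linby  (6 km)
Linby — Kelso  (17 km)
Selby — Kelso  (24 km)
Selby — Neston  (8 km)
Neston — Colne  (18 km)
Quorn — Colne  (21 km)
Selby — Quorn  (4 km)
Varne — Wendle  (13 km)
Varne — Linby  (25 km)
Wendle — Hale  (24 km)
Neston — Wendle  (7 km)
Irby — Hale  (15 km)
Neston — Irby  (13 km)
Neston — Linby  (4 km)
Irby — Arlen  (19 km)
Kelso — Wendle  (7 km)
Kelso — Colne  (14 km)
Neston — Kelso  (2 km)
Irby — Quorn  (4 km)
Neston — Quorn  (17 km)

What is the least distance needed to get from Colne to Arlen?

Running Dijkstra from Colne:
Colne: 0
Linby: 6  (via Colne)
Neston: 10  (via Linby)
Kelso: 12  (via Neston)
Selby: 16  (via Linby)
Wendle: 17  (via Neston)
Irby: 19  (via Kelso)
Quorn: 20  (via Selby)
Varne: 30  (via Wendle)
Hale: 34  (via Irby)
Arlen: 38  (via Irby)
Shortest route: Colne–Linby–Neston–Kelso–Irby–Arlen = 38 km.

38 km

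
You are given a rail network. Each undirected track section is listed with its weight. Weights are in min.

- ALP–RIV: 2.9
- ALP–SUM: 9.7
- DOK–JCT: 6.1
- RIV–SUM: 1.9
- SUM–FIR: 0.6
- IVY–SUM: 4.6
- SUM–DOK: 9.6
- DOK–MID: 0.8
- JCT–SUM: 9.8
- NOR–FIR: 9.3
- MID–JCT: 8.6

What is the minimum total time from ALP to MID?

15.2 min

Candidate routes:
ALP - RIV - SUM - DOK - MID: 2.9+1.9+9.6+0.8 = 15.2
ALP - SUM - DOK - MID: 9.7+9.6+0.8 = 20.1
The minimum is 15.2 min via ALP - RIV - SUM - DOK - MID.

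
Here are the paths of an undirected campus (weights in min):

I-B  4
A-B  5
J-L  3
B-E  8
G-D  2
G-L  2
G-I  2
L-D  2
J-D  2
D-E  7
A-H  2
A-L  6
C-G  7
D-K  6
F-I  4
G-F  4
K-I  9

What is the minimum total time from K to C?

Running Dijkstra from K:
K: 0
D: 6  (via K)
G: 8  (via D)
J: 8  (via D)
L: 8  (via D)
I: 9  (via K)
F: 12  (via G)
B: 13  (via I)
E: 13  (via D)
A: 14  (via L)
C: 15  (via G)
Shortest route: K–D–G–C = 15 min.

15 min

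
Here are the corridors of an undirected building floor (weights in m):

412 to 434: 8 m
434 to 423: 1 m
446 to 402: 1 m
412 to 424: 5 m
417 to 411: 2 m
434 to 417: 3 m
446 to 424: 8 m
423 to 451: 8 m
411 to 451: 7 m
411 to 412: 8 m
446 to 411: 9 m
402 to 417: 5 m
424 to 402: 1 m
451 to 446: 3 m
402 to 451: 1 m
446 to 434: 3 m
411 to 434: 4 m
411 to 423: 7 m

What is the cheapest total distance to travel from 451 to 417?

Settle nodes by increasing distance from 451:
451: 0
402: 1  (via 451)
446: 2  (via 402)
424: 2  (via 402)
434: 5  (via 446)
423: 6  (via 434)
417: 6  (via 402)
Shortest route: 451 → 402 → 417 = 6 m.

6 m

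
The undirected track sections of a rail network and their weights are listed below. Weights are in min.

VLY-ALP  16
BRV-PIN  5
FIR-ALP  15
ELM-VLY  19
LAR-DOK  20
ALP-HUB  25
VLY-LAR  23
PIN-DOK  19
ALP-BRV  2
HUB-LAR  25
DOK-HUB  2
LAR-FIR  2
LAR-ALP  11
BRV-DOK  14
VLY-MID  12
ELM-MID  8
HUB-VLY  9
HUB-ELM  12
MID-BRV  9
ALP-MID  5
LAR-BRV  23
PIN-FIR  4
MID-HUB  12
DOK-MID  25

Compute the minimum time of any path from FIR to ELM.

24 min

Enumerating some paths:
FIR → PIN → BRV → MID → ELM: 4+5+9+8 = 26
FIR → PIN → BRV → ALP → MID → ELM: 4+5+2+5+8 = 24
FIR → LAR → ALP → MID → ELM: 2+11+5+8 = 26
Cheapest is FIR → PIN → BRV → ALP → MID → ELM at 24 min.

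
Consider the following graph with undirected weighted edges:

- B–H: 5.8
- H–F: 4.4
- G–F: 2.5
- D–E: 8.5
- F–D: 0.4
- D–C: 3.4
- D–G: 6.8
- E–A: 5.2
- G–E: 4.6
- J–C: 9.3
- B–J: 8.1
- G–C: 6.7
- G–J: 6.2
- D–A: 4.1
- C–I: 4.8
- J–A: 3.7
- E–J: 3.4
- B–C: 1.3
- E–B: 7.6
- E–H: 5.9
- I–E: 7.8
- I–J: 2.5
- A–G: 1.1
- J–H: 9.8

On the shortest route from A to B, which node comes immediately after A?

G

Enumerating some paths:
A → G → C → B: 1.1+6.7+1.3 = 9.1
A → D → C → B: 4.1+3.4+1.3 = 8.8
A → G → F → D → C → B: 1.1+2.5+0.4+3.4+1.3 = 8.7
Cheapest is A → G → F → D → C → B at 8.7.
So from A the first move is to G.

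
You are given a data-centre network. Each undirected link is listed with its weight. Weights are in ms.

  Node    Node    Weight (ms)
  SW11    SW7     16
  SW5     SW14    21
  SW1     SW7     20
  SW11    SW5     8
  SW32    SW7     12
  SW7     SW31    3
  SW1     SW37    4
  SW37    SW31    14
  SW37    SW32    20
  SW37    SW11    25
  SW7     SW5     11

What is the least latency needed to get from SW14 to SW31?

35 ms

Candidate routes:
SW14–SW5–SW7–SW1–SW37–SW31: 21+11+20+4+14 = 70
SW14–SW5–SW11–SW37–SW31: 21+8+25+14 = 68
SW14–SW5–SW11–SW7–SW31: 21+8+16+3 = 48
SW14–SW5–SW7–SW31: 21+11+3 = 35
The minimum is 35 ms via SW14–SW5–SW7–SW31.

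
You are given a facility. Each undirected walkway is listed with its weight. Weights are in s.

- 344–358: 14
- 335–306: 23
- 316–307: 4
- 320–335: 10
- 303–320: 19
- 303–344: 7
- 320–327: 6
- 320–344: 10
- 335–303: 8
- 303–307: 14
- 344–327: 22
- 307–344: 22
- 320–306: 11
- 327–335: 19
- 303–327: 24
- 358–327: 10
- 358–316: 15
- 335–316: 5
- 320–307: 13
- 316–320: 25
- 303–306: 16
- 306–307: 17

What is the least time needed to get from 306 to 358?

Candidate routes:
306 → 320 → 344 → 358: 11+10+14 = 35
306 → 303 → 344 → 358: 16+7+14 = 37
306 → 307 → 316 → 358: 17+4+15 = 36
306 → 320 → 327 → 358: 11+6+10 = 27
The minimum is 27 s via 306 → 320 → 327 → 358.

27 s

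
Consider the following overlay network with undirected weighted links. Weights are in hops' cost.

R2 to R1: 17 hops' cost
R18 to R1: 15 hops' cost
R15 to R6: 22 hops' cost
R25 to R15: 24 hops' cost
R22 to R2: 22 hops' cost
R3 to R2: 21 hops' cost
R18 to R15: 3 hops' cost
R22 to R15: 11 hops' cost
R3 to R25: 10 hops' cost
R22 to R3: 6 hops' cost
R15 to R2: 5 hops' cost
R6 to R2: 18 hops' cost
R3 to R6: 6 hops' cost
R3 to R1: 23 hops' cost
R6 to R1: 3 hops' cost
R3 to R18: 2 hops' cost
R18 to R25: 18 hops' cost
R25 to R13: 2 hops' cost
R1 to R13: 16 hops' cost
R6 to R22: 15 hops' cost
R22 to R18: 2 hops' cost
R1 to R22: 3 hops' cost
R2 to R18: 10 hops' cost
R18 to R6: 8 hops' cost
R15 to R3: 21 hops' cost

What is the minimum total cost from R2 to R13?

Settle nodes by increasing distance from R2:
R2: 0
R15: 5  (via R2)
R18: 8  (via R15)
R22: 10  (via R18)
R3: 10  (via R18)
R1: 13  (via R22)
R6: 16  (via R18)
R25: 20  (via R3)
R13: 22  (via R25)
Shortest route: R2 → R15 → R18 → R3 → R25 → R13 = 22 hops' cost.

22 hops' cost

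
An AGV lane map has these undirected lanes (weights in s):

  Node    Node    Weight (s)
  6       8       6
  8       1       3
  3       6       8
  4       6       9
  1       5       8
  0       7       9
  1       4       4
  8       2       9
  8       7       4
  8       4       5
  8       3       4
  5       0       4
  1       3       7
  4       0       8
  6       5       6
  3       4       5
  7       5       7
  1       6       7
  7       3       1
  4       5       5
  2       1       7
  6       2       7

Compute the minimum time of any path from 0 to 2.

17 s

Shortest distances from 0:
0: 0
5: 4  (via 0)
4: 8  (via 0)
7: 9  (via 0)
3: 10  (via 7)
6: 10  (via 5)
1: 12  (via 5)
8: 13  (via 4)
2: 17  (via 6)
Shortest route: 0 → 5 → 6 → 2 = 17 s.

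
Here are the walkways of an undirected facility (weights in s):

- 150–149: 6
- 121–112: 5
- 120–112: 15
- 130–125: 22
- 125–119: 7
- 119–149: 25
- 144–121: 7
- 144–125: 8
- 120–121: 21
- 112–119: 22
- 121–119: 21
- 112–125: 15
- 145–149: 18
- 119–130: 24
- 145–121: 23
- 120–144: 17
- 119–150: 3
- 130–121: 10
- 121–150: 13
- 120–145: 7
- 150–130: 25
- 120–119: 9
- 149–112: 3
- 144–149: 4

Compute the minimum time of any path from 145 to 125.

Compare a few routes:
145 → 120 → 119 → 125: 7+9+7 = 23
145 → 149 → 144 → 125: 18+4+8 = 30
The minimum is 23 s via 145 → 120 → 119 → 125.

23 s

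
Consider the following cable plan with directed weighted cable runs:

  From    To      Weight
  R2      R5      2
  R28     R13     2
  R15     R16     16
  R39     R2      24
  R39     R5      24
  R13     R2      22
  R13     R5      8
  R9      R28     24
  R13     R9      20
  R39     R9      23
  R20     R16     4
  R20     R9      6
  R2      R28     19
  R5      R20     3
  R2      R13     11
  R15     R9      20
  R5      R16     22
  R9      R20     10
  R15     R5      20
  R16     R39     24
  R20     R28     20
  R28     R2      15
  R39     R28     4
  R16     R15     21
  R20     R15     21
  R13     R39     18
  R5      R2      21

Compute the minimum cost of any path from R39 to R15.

Candidate routes:
R39 - R28 - R2 - R5 - R20 - R15: 4+15+2+3+21 = 45
R39 - R28 - R13 - R5 - R20 - R16 - R15: 4+2+8+3+4+21 = 42
R39 - R5 - R20 - R15: 24+3+21 = 48
R39 - R28 - R13 - R5 - R20 - R15: 4+2+8+3+21 = 38
The minimum is 38 via R39 - R28 - R13 - R5 - R20 - R15.

38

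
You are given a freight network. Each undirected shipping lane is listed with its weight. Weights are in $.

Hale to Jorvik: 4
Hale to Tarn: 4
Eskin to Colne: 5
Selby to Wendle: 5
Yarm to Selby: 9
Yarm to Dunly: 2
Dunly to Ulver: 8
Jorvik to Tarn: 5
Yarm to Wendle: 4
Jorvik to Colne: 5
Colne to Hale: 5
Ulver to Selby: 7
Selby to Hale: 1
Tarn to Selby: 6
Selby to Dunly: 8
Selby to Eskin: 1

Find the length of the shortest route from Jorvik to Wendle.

Shortest distances from Jorvik:
Jorvik: 0
Hale: 4  (via Jorvik)
Selby: 5  (via Hale)
Tarn: 5  (via Jorvik)
Colne: 5  (via Jorvik)
Eskin: 6  (via Selby)
Wendle: 10  (via Selby)
Shortest route: Jorvik–Hale–Selby–Wendle = $10.

$10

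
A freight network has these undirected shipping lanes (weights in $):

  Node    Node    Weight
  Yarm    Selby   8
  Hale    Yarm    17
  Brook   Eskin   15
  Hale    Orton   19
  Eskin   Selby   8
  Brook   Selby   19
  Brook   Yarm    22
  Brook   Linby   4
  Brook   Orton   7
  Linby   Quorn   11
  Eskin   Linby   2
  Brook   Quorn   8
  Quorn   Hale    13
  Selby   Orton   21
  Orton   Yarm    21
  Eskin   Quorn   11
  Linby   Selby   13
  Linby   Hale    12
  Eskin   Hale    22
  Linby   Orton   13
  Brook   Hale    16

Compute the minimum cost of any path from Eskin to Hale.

Shortest distances from Eskin:
Eskin: 0
Linby: 2  (via Eskin)
Brook: 6  (via Linby)
Selby: 8  (via Eskin)
Quorn: 11  (via Eskin)
Orton: 13  (via Brook)
Hale: 14  (via Linby)
Shortest route: Eskin–Linby–Hale = $14.

$14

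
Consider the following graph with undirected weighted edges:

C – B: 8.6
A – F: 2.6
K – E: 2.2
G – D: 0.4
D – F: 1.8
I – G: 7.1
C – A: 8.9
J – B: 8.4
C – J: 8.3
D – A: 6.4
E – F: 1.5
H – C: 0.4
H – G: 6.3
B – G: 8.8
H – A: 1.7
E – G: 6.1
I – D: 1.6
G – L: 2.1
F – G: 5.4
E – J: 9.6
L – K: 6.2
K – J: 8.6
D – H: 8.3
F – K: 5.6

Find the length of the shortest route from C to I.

Shortest distances from C:
C: 0
H: 0.4  (via C)
A: 2.1  (via H)
F: 4.7  (via A)
E: 6.2  (via F)
D: 6.5  (via F)
G: 6.7  (via H)
I: 8.1  (via D)
Shortest route: C → H → A → F → D → I = 8.1.

8.1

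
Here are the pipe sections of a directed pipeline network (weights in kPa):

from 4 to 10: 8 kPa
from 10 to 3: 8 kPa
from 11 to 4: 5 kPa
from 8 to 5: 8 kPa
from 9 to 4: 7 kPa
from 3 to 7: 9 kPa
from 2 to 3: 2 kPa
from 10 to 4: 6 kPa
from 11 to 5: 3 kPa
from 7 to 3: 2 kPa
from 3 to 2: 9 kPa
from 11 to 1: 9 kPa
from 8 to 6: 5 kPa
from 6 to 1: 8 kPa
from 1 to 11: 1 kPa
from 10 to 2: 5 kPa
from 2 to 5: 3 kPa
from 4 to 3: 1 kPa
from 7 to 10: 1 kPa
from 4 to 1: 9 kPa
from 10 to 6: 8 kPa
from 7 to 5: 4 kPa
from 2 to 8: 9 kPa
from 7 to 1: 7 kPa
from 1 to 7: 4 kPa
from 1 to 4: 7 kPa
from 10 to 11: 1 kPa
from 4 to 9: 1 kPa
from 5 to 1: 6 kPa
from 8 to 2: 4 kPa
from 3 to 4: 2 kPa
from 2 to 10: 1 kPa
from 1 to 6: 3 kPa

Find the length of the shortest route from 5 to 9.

13 kPa

Settle nodes by increasing distance from 5:
5: 0
1: 6  (via 5)
11: 7  (via 1)
6: 9  (via 1)
7: 10  (via 1)
10: 11  (via 7)
3: 12  (via 7)
4: 12  (via 11)
9: 13  (via 4)
Shortest route: 5–1–11–4–9 = 13 kPa.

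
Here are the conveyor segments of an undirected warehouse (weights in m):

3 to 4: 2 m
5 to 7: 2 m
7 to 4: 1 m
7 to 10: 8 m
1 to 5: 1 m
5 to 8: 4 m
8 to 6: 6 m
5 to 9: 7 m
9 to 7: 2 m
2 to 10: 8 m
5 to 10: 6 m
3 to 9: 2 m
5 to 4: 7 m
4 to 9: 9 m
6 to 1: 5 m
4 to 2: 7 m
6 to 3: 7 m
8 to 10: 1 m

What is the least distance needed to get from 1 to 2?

11 m

Compare a few routes:
1–5–8–10–2: 1+4+1+8 = 14
1–5–7–4–2: 1+2+1+7 = 11
Cheapest is 1–5–7–4–2 at 11 m.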